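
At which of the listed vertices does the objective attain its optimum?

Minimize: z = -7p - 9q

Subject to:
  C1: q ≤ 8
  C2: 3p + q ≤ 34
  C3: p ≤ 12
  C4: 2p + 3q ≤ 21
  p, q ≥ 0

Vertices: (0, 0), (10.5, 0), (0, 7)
(10.5, 0) with z = -73.5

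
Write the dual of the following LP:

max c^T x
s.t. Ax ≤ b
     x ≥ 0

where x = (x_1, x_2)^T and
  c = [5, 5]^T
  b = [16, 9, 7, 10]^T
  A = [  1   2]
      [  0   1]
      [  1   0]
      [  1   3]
Minimize: z = 16y1 + 9y2 + 7y3 + 10y4

Subject to:
  C1: -y1 - y3 - y4 ≤ -5
  C2: -2y1 - y2 - 3y4 ≤ -5
  y1, y2, y3, y4 ≥ 0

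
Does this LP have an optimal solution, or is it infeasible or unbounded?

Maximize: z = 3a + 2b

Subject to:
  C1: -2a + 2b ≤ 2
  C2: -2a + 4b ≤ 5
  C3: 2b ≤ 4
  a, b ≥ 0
Feasible point: (0, 0) satisfies every constraint, so the LP is feasible.
Direction d = (1, 0): for each constraint row a, a·d ≤ 0 —
  (-2)(1) + (2)(0) = -2 ≤ 0
  (-2)(1) + (4)(0) = -2 ≤ 0
  (0)(1) + (2)(0) = 0 ≤ 0
and d ≥ 0, so (0, 0) + t·d stays feasible for every t ≥ 0. Along this ray z = 3a + 2b changes by 3 per unit t, so z → +∞.

The LP is unbounded; z can be made arbitrarily large.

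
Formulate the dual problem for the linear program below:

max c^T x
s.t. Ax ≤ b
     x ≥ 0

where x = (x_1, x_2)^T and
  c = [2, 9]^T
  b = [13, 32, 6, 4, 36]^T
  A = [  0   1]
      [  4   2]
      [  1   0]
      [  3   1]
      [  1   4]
Minimize: z = 13y1 + 32y2 + 6y3 + 4y4 + 36y5

Subject to:
  C1: -4y2 - y3 - 3y4 - y5 ≤ -2
  C2: -y1 - 2y2 - y4 - 4y5 ≤ -9
  y1, y2, y3, y4, y5 ≥ 0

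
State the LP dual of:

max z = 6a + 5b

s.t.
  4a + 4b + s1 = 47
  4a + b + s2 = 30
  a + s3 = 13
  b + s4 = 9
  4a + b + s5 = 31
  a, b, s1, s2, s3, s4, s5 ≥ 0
Minimize: z = 47y1 + 30y2 + 13y3 + 9y4 + 31y5

Subject to:
  C1: -4y1 - 4y2 - y3 - 4y5 ≤ -6
  C2: -4y1 - y2 - y4 - y5 ≤ -5
  y1, y2, y3, y4, y5 ≥ 0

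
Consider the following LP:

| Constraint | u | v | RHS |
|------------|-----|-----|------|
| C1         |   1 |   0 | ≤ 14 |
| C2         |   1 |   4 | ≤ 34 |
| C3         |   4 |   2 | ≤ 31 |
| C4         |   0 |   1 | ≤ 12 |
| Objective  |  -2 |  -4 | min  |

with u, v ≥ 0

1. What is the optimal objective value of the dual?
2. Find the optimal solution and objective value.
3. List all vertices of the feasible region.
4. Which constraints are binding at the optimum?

1. -38 (by strong duality, equal to the primal optimum)
2. u = 4, v = 7.5, z = -38
3. (0, 0), (7.75, 0), (4, 7.5), (0, 8.5)
4. C2, C3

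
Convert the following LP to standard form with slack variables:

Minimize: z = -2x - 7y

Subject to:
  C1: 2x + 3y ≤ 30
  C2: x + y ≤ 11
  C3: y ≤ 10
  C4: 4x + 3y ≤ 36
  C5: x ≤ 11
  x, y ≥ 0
min z = -2x - 7y

s.t.
  2x + 3y + s1 = 30
  x + y + s2 = 11
  y + s3 = 10
  4x + 3y + s4 = 36
  x + s5 = 11
  x, y, s1, s2, s3, s4, s5 ≥ 0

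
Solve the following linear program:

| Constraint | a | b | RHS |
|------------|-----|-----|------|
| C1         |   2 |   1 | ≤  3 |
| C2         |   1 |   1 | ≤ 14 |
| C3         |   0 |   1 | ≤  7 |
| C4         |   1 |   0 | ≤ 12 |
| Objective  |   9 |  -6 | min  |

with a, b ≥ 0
a = 0, b = 3, z = -18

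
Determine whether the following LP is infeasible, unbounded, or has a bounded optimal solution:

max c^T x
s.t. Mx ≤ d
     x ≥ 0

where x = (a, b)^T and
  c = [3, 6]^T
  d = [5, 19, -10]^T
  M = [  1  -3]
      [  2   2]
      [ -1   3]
One constraint requires a - 3b ≤ 5, while the constraint -a + 3b ≤ -10 is equivalent to a - 3b ≥ 10. Together they would need 10 ≤ a - 3b ≤ 5, which is impossible since 10 > 5. No point satisfies all constraints.

Infeasible — the constraint set is empty.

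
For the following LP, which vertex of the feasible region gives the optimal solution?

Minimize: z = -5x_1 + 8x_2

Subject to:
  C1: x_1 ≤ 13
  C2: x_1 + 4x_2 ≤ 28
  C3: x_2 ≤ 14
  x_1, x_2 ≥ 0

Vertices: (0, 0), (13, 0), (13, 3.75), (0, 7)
(13, 0) with z = -65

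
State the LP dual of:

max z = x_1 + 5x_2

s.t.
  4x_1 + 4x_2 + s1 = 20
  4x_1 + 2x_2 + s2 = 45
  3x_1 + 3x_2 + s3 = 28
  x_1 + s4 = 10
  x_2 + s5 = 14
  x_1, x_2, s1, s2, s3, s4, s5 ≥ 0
Minimize: z = 20y1 + 45y2 + 28y3 + 10y4 + 14y5

Subject to:
  C1: -4y1 - 4y2 - 3y3 - y4 ≤ -1
  C2: -4y1 - 2y2 - 3y3 - y5 ≤ -5
  y1, y2, y3, y4, y5 ≥ 0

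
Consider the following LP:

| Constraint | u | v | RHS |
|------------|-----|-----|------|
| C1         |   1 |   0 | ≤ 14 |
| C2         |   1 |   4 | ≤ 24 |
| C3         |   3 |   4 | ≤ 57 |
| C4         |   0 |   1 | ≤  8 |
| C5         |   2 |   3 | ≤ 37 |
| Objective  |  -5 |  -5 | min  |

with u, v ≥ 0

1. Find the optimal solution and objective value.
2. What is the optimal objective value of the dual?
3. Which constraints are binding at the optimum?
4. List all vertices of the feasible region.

1. u = 14, v = 2.5, z = -82.5
2. -82.5 (by strong duality, equal to the primal optimum)
3. C1, C2
4. (0, 0), (14, 0), (14, 2.5), (0, 6)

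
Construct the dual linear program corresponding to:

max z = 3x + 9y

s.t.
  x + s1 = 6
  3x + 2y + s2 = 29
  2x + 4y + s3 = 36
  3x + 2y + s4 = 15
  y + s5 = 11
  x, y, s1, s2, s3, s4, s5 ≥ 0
Minimize: z = 6y1 + 29y2 + 36y3 + 15y4 + 11y5

Subject to:
  C1: -y1 - 3y2 - 2y3 - 3y4 ≤ -3
  C2: -2y2 - 4y3 - 2y4 - y5 ≤ -9
  y1, y2, y3, y4, y5 ≥ 0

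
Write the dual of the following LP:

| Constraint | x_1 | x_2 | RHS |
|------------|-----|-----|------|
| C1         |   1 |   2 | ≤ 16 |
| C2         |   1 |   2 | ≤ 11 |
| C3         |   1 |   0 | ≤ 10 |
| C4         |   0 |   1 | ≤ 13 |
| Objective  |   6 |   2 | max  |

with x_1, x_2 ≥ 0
Minimize: z = 16y1 + 11y2 + 10y3 + 13y4

Subject to:
  C1: -y1 - y2 - y3 ≤ -6
  C2: -2y1 - 2y2 - y4 ≤ -2
  y1, y2, y3, y4 ≥ 0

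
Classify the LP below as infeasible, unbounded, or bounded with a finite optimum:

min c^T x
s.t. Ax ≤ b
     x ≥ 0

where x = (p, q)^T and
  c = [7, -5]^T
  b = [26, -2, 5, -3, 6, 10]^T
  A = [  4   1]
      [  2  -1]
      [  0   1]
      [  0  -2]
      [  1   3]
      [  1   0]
The point (0, 2) satisfies every constraint, so the LP is feasible; the constraints give p ≤ 10 and q ≤ 5, which with p, q ≥ 0 keep the feasible region inside a bounded box. A feasible, bounded LP attains a finite optimum at a vertex.

Feasible with finite optimum z* = -10 at (0, 2).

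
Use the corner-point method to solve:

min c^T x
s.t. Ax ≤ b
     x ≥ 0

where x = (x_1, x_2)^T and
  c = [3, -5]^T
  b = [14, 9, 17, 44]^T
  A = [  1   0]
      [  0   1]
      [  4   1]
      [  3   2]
x_1 = 0, x_2 = 9, z = -45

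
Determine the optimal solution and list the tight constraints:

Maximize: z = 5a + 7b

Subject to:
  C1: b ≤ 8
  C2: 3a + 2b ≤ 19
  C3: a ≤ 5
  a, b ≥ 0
Optimal: a = 1, b = 8
Slack at optimum:
  C1: slack = 0 (binding)
  C2: slack = 0 (binding)
  C3: slack = 4
  a ≥ 0: a = 1
  b ≥ 0: b = 8
Binding constraints: C1, C2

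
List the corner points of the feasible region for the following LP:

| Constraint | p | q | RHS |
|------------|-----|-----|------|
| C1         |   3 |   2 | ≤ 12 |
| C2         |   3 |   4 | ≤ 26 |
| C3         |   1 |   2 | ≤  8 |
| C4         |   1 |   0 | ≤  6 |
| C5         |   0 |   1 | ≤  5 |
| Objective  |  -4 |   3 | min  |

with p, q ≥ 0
Each vertex is the intersection of two constraint boundaries that also satisfies all remaining constraints:
  p = 0 and q = 0 → (0, 0)
  3p + 2q = 12 and q = 0 → (4, 0)
  3p + 2q = 12 and p + 2q = 8 → (2, 3)
  p + 2q = 8 and p = 0 → (0, 4)

Vertices: (0, 0), (4, 0), (2, 3), (0, 4)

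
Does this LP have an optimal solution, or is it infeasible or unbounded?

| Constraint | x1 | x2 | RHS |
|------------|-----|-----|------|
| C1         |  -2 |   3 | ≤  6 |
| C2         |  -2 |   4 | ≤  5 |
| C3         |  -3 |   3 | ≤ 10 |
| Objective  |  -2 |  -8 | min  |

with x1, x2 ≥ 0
Feasible point: (0, 0) satisfies every constraint, so the LP is feasible.
Direction d = (1, 0): for each constraint row a, a·d ≤ 0 —
  (-2)(1) + (3)(0) = -2 ≤ 0
  (-2)(1) + (4)(0) = -2 ≤ 0
  (-3)(1) + (3)(0) = -3 ≤ 0
and d ≥ 0, so (0, 0) + t·d stays feasible for every t ≥ 0. Along this ray z = -2x1 - 8x2 changes by -2 per unit t, so z → −∞.

The LP is unbounded; z can be made arbitrarily small.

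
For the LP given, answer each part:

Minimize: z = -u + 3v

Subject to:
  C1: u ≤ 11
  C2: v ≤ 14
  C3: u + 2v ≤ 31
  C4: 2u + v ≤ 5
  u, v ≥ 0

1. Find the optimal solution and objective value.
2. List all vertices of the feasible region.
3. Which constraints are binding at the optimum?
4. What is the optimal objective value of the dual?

1. u = 2.5, v = 0, z = -2.5
2. (0, 0), (2.5, 0), (0, 5)
3. C4, v ≥ 0
4. -2.5 (by strong duality, equal to the primal optimum)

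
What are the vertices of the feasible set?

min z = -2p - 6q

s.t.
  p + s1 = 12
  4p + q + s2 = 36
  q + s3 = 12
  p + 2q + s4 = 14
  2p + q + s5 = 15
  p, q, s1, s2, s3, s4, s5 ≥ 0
Each vertex is the intersection of two constraint boundaries that also satisfies all remaining constraints:
  p = 0 and q = 0 → (0, 0)
  2p + q = 15 and q = 0 → (7.5, 0)
  p + 2q = 14 and 2p + q = 15 → (5.333, 4.333)
  p + 2q = 14 and p = 0 → (0, 7)

Vertices: (0, 0), (7.5, 0), (5.333, 4.333), (0, 7)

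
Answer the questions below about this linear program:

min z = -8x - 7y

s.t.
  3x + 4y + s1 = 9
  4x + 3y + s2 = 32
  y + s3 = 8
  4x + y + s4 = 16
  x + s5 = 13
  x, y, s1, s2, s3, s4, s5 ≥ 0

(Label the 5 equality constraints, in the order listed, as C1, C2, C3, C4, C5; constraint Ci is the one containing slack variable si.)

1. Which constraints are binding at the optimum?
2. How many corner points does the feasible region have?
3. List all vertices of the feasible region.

1. C1, y ≥ 0
2. 3
3. (0, 0), (3, 0), (0, 2.25)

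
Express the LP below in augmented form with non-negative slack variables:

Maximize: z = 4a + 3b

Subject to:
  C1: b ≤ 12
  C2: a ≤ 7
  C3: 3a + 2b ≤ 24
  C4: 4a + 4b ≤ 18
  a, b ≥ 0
max z = 4a + 3b

s.t.
  b + s1 = 12
  a + s2 = 7
  3a + 2b + s3 = 24
  4a + 4b + s4 = 18
  a, b, s1, s2, s3, s4 ≥ 0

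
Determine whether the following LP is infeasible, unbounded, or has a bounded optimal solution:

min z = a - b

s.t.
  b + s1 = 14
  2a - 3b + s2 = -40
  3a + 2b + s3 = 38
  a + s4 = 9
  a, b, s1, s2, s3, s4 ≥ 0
The point (0, 14) satisfies every constraint, so the LP is feasible; the constraints give a ≤ 9 and b ≤ 14, which with a, b ≥ 0 keep the feasible region inside a bounded box. A feasible, bounded LP attains a finite optimum at a vertex.

The LP has an optimal solution: (0, 14) with z = -14.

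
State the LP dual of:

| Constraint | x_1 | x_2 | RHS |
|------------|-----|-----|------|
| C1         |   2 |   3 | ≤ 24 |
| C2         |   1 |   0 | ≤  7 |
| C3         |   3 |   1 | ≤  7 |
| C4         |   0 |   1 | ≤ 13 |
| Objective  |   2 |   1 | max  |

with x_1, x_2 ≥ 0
Minimize: z = 24y1 + 7y2 + 7y3 + 13y4

Subject to:
  C1: -2y1 - y2 - 3y3 ≤ -2
  C2: -3y1 - y3 - y4 ≤ -1
  y1, y2, y3, y4 ≥ 0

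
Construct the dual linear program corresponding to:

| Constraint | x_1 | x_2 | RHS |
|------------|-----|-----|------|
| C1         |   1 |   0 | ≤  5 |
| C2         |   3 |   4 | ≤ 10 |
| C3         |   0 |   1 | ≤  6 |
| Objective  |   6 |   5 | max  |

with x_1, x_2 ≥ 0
Minimize: z = 5y1 + 10y2 + 6y3

Subject to:
  C1: -y1 - 3y2 ≤ -6
  C2: -4y2 - y3 ≤ -5
  y1, y2, y3 ≥ 0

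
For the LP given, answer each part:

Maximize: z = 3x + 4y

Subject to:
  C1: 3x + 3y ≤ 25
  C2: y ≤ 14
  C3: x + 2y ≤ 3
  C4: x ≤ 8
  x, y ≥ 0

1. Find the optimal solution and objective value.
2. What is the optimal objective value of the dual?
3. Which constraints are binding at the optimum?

1. x = 3, y = 0, z = 9
2. 9 (by strong duality, equal to the primal optimum)
3. C3, y ≥ 0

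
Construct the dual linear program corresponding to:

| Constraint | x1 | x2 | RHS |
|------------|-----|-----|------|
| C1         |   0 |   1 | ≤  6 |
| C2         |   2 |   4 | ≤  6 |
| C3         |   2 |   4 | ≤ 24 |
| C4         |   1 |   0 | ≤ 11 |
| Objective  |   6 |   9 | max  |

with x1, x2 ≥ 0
Minimize: z = 6y1 + 6y2 + 24y3 + 11y4

Subject to:
  C1: -2y2 - 2y3 - y4 ≤ -6
  C2: -y1 - 4y2 - 4y3 ≤ -9
  y1, y2, y3, y4 ≥ 0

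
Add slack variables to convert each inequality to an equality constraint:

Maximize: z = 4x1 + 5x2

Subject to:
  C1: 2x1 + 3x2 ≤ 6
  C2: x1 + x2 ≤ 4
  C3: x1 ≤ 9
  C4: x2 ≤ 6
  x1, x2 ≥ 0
max z = 4x1 + 5x2

s.t.
  2x1 + 3x2 + s1 = 6
  x1 + x2 + s2 = 4
  x1 + s3 = 9
  x2 + s4 = 6
  x1, x2, s1, s2, s3, s4 ≥ 0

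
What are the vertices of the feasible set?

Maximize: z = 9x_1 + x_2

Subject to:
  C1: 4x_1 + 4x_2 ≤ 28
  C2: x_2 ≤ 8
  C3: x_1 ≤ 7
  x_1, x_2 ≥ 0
Each vertex is the intersection of two constraint boundaries that also satisfies all remaining constraints:
  x_1 = 0 and x_2 = 0 → (0, 0)
  4x_1 + 4x_2 = 28 and x_1 = 7 → (7, 0)
  4x_1 + 4x_2 = 28 and x_1 = 0 → (0, 7)

Vertices: (0, 0), (7, 0), (0, 7)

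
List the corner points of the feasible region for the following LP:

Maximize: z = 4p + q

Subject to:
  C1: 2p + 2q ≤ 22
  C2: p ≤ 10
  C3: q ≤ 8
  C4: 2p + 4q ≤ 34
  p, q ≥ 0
Each vertex is the intersection of two constraint boundaries that also satisfies all remaining constraints:
  p = 0 and q = 0 → (0, 0)
  p = 10 and q = 0 → (10, 0)
  2p + 2q = 22 and p = 10 → (10, 1)
  2p + 2q = 22 and 2p + 4q = 34 → (5, 6)
  q = 8 and 2p + 4q = 34 → (1, 8)
  q = 8 and p = 0 → (0, 8)

Vertices: (0, 0), (10, 0), (10, 1), (5, 6), (1, 8), (0, 8)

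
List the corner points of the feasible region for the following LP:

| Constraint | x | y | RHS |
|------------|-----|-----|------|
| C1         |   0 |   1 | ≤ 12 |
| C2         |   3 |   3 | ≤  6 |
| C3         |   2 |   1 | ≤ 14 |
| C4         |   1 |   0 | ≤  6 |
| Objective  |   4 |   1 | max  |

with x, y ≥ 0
Each vertex is the intersection of two constraint boundaries that also satisfies all remaining constraints:
  x = 0 and y = 0 → (0, 0)
  3x + 3y = 6 and y = 0 → (2, 0)
  3x + 3y = 6 and x = 0 → (0, 2)

Vertices: (0, 0), (2, 0), (0, 2)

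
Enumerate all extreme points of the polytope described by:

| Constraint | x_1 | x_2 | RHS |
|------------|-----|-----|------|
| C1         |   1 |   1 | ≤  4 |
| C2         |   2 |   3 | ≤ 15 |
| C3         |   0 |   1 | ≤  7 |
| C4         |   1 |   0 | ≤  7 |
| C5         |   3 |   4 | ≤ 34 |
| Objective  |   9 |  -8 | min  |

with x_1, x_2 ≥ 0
Each vertex is the intersection of two constraint boundaries that also satisfies all remaining constraints:
  x_1 = 0 and x_2 = 0 → (0, 0)
  x_1 + x_2 = 4 and x_2 = 0 → (4, 0)
  x_1 + x_2 = 4 and x_1 = 0 → (0, 4)

Vertices: (0, 0), (4, 0), (0, 4)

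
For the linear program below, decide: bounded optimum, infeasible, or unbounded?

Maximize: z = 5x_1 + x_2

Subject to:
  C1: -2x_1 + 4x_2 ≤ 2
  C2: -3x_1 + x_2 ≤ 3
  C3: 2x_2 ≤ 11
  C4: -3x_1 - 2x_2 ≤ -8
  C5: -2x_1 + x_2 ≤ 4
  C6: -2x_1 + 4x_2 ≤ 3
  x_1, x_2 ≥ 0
Feasible point: (2, 1) satisfies every constraint, so the LP is feasible.
Direction d = (1, 0): for each constraint row a, a·d ≤ 0 —
  (-2)(1) + (4)(0) = -2 ≤ 0
  (-3)(1) + (1)(0) = -3 ≤ 0
  (0)(1) + (2)(0) = 0 ≤ 0
  (-3)(1) + (-2)(0) = -3 ≤ 0
  (-2)(1) + (1)(0) = -2 ≤ 0
  (-2)(1) + (4)(0) = -2 ≤ 0
and d ≥ 0, so (2, 1) + t·d stays feasible for every t ≥ 0. Along this ray z = 5x_1 + x_2 changes by 5 per unit t, so z → +∞.

Unbounded — the objective can increase without bound over the feasible region.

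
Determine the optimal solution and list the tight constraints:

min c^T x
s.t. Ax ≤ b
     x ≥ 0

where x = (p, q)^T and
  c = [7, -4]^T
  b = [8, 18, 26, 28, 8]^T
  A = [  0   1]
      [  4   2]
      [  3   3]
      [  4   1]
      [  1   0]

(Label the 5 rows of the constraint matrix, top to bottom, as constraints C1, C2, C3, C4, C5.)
Optimal: p = 0, q = 8
Slack at optimum:
  C1: slack = 0 (binding)
  C2: slack = 2
  C3: slack = 2
  C4: slack = 20
  C5: slack = 8
  p ≥ 0: p = 0 (binding)
  q ≥ 0: q = 8
Binding constraints: C1, p ≥ 0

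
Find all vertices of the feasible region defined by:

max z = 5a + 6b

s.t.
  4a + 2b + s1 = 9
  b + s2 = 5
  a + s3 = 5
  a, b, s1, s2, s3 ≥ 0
Each vertex is the intersection of two constraint boundaries that also satisfies all remaining constraints:
  a = 0 and b = 0 → (0, 0)
  4a + 2b = 9 and b = 0 → (2.25, 0)
  4a + 2b = 9 and a = 0 → (0, 4.5)

Vertices: (0, 0), (2.25, 0), (0, 4.5)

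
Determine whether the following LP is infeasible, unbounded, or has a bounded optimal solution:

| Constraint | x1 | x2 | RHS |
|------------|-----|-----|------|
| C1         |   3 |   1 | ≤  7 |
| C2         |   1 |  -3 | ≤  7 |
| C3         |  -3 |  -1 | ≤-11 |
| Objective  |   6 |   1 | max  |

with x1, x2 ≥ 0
C1 requires 3x1 + x2 ≤ 7, while C3 (-3x1 - x2 ≤ -11) is equivalent to 3x1 + x2 ≥ 11. Together they would need 11 ≤ 3x1 + x2 ≤ 7, which is impossible since 11 > 7. No point satisfies all constraints.

The feasible region is empty; the LP is infeasible.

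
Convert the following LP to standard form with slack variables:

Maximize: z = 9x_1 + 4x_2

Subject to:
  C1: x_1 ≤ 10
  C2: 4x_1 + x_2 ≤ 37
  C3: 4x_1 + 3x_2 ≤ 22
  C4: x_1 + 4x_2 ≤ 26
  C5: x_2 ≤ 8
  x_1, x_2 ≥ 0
max z = 9x_1 + 4x_2

s.t.
  x_1 + s1 = 10
  4x_1 + x_2 + s2 = 37
  4x_1 + 3x_2 + s3 = 22
  x_1 + 4x_2 + s4 = 26
  x_2 + s5 = 8
  x_1, x_2, s1, s2, s3, s4, s5 ≥ 0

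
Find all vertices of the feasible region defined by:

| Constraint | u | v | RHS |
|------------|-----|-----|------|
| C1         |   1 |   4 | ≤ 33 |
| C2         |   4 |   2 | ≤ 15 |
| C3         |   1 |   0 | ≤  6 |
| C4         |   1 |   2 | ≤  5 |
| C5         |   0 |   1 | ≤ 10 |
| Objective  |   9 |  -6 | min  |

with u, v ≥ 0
Each vertex is the intersection of two constraint boundaries that also satisfies all remaining constraints:
  u = 0 and v = 0 → (0, 0)
  4u + 2v = 15 and v = 0 → (3.75, 0)
  4u + 2v = 15 and u + 2v = 5 → (3.333, 0.8333)
  u + 2v = 5 and u = 0 → (0, 2.5)

Vertices: (0, 0), (3.75, 0), (3.333, 0.8333), (0, 2.5)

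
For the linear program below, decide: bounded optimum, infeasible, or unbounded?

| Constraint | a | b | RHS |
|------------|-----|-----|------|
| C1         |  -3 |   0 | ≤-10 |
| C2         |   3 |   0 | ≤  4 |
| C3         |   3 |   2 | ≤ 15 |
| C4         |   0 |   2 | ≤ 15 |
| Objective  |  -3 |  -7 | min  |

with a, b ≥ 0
C2 requires 3a ≤ 4, while C1 (-3a ≤ -10) is equivalent to 3a ≥ 10. Together they would need 10 ≤ 3a ≤ 4, which is impossible since 10 > 4. No point satisfies all constraints.

The feasible region is empty; the LP is infeasible.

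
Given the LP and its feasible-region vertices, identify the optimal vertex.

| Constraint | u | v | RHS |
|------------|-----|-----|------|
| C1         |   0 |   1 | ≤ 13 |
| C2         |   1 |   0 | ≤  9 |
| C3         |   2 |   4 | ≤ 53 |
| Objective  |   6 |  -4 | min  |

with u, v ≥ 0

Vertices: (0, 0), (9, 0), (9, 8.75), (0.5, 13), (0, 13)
(0, 13) with z = -52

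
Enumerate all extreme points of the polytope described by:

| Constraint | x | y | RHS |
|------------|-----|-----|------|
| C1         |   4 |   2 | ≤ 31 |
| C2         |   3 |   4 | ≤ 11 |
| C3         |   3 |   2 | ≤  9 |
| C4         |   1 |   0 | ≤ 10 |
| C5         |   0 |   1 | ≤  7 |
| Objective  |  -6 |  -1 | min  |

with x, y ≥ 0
Each vertex is the intersection of two constraint boundaries that also satisfies all remaining constraints:
  x = 0 and y = 0 → (0, 0)
  3x + 2y = 9 and y = 0 → (3, 0)
  3x + 4y = 11 and 3x + 2y = 9 → (2.333, 1)
  3x + 4y = 11 and x = 0 → (0, 2.75)

Vertices: (0, 0), (3, 0), (2.333, 1), (0, 2.75)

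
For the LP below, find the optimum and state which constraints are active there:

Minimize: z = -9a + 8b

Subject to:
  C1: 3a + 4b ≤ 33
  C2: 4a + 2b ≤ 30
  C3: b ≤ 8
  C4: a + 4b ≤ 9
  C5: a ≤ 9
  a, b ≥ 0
Optimal: a = 7.5, b = 0
Slack at optimum:
  C1: slack = 10.5
  C2: slack = 0 (binding)
  C3: slack = 8
  C4: slack = 1.5
  C5: slack = 1.5
  a ≥ 0: a = 7.5
  b ≥ 0: b = 0 (binding)
Binding constraints: C2, b ≥ 0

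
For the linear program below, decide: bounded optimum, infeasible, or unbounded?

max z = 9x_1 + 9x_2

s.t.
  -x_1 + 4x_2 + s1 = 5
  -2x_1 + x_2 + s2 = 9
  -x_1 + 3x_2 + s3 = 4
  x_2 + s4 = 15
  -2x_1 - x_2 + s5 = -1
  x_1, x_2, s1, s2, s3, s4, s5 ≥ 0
Feasible point: (0, 1) satisfies every constraint, so the LP is feasible.
Direction d = (1, 0): for each constraint row a, a·d ≤ 0 —
  (-1)(1) + (4)(0) = -1 ≤ 0
  (-2)(1) + (1)(0) = -2 ≤ 0
  (-1)(1) + (3)(0) = -1 ≤ 0
  (0)(1) + (1)(0) = 0 ≤ 0
  (-2)(1) + (-1)(0) = -2 ≤ 0
and d ≥ 0, so (0, 1) + t·d stays feasible for every t ≥ 0. Along this ray z = 9x_1 + 9x_2 changes by 9 per unit t, so z → +∞.

The LP is unbounded; z can be made arbitrarily large.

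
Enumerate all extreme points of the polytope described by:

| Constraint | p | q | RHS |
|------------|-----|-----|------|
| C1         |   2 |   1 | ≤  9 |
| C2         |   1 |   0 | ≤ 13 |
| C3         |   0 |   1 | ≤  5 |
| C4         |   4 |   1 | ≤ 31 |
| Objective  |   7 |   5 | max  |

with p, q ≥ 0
Each vertex is the intersection of two constraint boundaries that also satisfies all remaining constraints:
  p = 0 and q = 0 → (0, 0)
  2p + q = 9 and q = 0 → (4.5, 0)
  2p + q = 9 and q = 5 → (2, 5)
  q = 5 and p = 0 → (0, 5)

Vertices: (0, 0), (4.5, 0), (2, 5), (0, 5)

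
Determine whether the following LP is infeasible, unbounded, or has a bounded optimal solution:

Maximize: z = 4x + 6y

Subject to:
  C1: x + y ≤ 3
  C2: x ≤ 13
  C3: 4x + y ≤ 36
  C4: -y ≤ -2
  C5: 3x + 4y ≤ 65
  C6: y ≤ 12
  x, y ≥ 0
The point (0, 3) satisfies every constraint, so the LP is feasible; the constraints give x ≤ 13 and y ≤ 12, which with x, y ≥ 0 keep the feasible region inside a bounded box. A feasible, bounded LP attains a finite optimum at a vertex.

Evaluating z = 4x + 6y at each vertex:
  (0, 2): z = 12
  (1, 2): z = 16
  (0, 3): z = 18

Feasible with finite optimum z* = 18 at (0, 3).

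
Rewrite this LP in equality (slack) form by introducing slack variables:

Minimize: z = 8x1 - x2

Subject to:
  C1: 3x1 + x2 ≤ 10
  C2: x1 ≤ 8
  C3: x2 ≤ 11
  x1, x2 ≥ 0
min z = 8x1 - x2

s.t.
  3x1 + x2 + s1 = 10
  x1 + s2 = 8
  x2 + s3 = 11
  x1, x2, s1, s2, s3 ≥ 0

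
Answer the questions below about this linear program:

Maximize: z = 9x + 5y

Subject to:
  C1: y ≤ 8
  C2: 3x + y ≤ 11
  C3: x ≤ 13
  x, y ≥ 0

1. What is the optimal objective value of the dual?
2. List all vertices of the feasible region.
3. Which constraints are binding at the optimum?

1. 49 (by strong duality, equal to the primal optimum)
2. (0, 0), (3.667, 0), (1, 8), (0, 8)
3. C1, C2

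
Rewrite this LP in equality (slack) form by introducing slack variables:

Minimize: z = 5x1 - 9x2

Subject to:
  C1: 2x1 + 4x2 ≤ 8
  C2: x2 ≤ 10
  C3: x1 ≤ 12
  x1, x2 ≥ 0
min z = 5x1 - 9x2

s.t.
  2x1 + 4x2 + s1 = 8
  x2 + s2 = 10
  x1 + s3 = 12
  x1, x2, s1, s2, s3 ≥ 0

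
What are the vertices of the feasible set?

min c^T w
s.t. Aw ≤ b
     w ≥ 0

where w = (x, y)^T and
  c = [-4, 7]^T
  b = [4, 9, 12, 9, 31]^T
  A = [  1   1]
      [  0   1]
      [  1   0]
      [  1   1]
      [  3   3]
Each vertex is the intersection of two constraint boundaries that also satisfies all remaining constraints:
  x = 0 and y = 0 → (0, 0)
  x + y = 4 and y = 0 → (4, 0)
  x + y = 4 and x = 0 → (0, 4)

Vertices: (0, 0), (4, 0), (0, 4)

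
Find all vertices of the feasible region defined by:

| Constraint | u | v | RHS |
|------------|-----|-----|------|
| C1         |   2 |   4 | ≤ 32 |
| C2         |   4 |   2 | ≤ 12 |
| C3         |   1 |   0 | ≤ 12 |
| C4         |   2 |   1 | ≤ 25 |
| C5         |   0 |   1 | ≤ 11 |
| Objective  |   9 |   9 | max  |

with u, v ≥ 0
Each vertex is the intersection of two constraint boundaries that also satisfies all remaining constraints:
  u = 0 and v = 0 → (0, 0)
  4u + 2v = 12 and v = 0 → (3, 0)
  4u + 2v = 12 and u = 0 → (0, 6)

Vertices: (0, 0), (3, 0), (0, 6)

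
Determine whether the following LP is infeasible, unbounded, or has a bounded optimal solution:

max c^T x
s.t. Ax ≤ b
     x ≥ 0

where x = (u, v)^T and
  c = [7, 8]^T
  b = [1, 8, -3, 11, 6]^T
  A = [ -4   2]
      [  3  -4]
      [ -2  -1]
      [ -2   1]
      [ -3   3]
Feasible point: (1, 1) satisfies every constraint, so the LP is feasible.
Direction d = (1, 1): for each constraint row a, a·d ≤ 0 —
  (-4)(1) + (2)(1) = -2 ≤ 0
  (3)(1) + (-4)(1) = -1 ≤ 0
  (-2)(1) + (-1)(1) = -3 ≤ 0
  (-2)(1) + (1)(1) = -1 ≤ 0
  (-3)(1) + (3)(1) = 0 ≤ 0
and d ≥ 0, so (1, 1) + t·d stays feasible for every t ≥ 0. Along this ray z = 7u + 8v changes by 15 per unit t, so z → +∞.

Unbounded: there is a feasible ray along which z → +∞.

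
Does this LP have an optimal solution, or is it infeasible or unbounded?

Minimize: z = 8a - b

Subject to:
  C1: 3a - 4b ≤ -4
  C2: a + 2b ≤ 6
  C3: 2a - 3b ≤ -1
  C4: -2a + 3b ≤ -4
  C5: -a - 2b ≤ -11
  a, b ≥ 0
C2 requires a + 2b ≤ 6, while C5 (-a - 2b ≤ -11) is equivalent to a + 2b ≥ 11. Together they would need 11 ≤ a + 2b ≤ 6, which is impossible since 11 > 6. No point satisfies all constraints.

Infeasible — the constraint set is empty.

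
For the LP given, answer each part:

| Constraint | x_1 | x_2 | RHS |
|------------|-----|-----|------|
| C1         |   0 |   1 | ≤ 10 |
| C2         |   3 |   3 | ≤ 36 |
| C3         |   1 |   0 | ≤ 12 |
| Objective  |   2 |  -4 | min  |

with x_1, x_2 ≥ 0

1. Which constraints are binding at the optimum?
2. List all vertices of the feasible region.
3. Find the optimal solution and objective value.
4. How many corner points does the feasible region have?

1. C1, x_1 ≥ 0
2. (0, 0), (12, 0), (2, 10), (0, 10)
3. x_1 = 0, x_2 = 10, z = -40
4. 4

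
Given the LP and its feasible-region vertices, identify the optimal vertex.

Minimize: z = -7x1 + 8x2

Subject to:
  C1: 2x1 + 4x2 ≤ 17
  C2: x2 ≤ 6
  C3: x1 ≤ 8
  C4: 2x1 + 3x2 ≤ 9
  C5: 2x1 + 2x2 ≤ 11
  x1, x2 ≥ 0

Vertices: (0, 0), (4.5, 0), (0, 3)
(4.5, 0) with z = -31.5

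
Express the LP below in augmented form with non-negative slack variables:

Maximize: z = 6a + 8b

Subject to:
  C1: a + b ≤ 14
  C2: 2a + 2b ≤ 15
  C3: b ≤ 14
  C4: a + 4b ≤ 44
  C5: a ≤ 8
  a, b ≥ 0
max z = 6a + 8b

s.t.
  a + b + s1 = 14
  2a + 2b + s2 = 15
  b + s3 = 14
  a + 4b + s4 = 44
  a + s5 = 8
  a, b, s1, s2, s3, s4, s5 ≥ 0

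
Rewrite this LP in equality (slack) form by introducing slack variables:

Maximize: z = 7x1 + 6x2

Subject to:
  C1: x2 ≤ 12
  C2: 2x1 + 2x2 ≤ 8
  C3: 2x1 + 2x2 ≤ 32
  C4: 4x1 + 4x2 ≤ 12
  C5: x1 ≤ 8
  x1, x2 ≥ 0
max z = 7x1 + 6x2

s.t.
  x2 + s1 = 12
  2x1 + 2x2 + s2 = 8
  2x1 + 2x2 + s3 = 32
  4x1 + 4x2 + s4 = 12
  x1 + s5 = 8
  x1, x2, s1, s2, s3, s4, s5 ≥ 0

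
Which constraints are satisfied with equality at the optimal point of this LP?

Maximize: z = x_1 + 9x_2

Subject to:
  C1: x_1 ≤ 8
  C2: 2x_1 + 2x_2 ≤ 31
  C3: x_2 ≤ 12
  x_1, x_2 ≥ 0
Optimal: x_1 = 3.5, x_2 = 12
Binding: C2, C3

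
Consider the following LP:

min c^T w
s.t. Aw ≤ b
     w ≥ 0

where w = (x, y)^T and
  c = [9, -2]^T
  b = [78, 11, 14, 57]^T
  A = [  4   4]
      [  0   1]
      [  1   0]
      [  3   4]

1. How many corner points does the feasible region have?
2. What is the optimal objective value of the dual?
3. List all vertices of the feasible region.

1. 5
2. -22 (by strong duality, equal to the primal optimum)
3. (0, 0), (14, 0), (14, 3.75), (4.333, 11), (0, 11)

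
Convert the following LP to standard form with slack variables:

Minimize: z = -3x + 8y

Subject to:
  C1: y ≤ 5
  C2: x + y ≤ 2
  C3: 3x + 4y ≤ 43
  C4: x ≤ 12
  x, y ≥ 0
min z = -3x + 8y

s.t.
  y + s1 = 5
  x + y + s2 = 2
  3x + 4y + s3 = 43
  x + s4 = 12
  x, y, s1, s2, s3, s4 ≥ 0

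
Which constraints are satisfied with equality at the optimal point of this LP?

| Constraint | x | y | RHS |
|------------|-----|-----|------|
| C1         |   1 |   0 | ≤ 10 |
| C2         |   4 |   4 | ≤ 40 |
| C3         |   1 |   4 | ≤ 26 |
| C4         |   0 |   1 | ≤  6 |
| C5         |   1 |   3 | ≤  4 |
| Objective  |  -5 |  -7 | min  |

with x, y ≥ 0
Optimal: x = 4, y = 0
Slack at optimum:
  C1: slack = 6
  C2: slack = 24
  C3: slack = 22
  C4: slack = 6
  C5: slack = 0 (binding)
  x ≥ 0: x = 4
  y ≥ 0: y = 0 (binding)
Binding constraints: C5, y ≥ 0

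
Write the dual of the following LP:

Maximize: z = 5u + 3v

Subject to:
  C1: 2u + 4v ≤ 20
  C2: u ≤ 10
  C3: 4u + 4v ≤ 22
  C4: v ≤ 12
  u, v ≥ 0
Minimize: z = 20y1 + 10y2 + 22y3 + 12y4

Subject to:
  C1: -2y1 - y2 - 4y3 ≤ -5
  C2: -4y1 - 4y3 - y4 ≤ -3
  y1, y2, y3, y4 ≥ 0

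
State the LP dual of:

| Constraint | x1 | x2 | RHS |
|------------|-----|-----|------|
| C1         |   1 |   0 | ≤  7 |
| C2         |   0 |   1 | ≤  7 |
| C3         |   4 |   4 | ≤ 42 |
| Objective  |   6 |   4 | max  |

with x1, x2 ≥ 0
Minimize: z = 7y1 + 7y2 + 42y3

Subject to:
  C1: -y1 - 4y3 ≤ -6
  C2: -y2 - 4y3 ≤ -4
  y1, y2, y3 ≥ 0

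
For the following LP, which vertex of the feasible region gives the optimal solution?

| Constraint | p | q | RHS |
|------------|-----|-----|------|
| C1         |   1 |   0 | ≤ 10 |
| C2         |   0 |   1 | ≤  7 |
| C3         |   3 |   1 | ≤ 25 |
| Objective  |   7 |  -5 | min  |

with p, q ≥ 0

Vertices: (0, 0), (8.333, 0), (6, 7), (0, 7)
(0, 7) with z = -35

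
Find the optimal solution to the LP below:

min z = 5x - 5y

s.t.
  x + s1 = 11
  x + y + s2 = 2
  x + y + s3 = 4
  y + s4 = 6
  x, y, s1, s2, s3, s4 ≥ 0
Each vertex is the intersection of two constraint boundaries that also satisfies all remaining constraints:
  x = 0 and y = 0 → (0, 0)
  x + y = 2 and y = 0 → (2, 0)
  x + y = 2 and x = 0 → (0, 2)

Evaluating z = 5x - 5y at each vertex:
  (0, 0): z = 0
  (2, 0): z = 10
  (0, 2): z = -10

The minimum is at (0, 2) with z = -10.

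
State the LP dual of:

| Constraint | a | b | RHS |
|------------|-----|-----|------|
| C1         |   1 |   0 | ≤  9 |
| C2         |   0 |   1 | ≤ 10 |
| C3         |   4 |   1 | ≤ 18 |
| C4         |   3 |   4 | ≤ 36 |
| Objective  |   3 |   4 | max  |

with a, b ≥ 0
Minimize: z = 9y1 + 10y2 + 18y3 + 36y4

Subject to:
  C1: -y1 - 4y3 - 3y4 ≤ -3
  C2: -y2 - y3 - 4y4 ≤ -4
  y1, y2, y3, y4 ≥ 0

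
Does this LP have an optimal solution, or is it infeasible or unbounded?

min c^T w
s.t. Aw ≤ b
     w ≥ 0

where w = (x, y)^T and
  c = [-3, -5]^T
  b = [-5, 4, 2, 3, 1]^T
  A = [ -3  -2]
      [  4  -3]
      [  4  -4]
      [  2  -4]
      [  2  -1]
Feasible point: (1, 1) satisfies every constraint, so the LP is feasible.
Direction d = (0, 1): for each constraint row a, a·d ≤ 0 —
  (-3)(0) + (-2)(1) = -2 ≤ 0
  (4)(0) + (-3)(1) = -3 ≤ 0
  (4)(0) + (-4)(1) = -4 ≤ 0
  (2)(0) + (-4)(1) = -4 ≤ 0
  (2)(0) + (-1)(1) = -1 ≤ 0
and d ≥ 0, so (1, 1) + t·d stays feasible for every t ≥ 0. Along this ray z = -3x - 5y changes by -5 per unit t, so z → −∞.

The LP is unbounded; z can be made arbitrarily small.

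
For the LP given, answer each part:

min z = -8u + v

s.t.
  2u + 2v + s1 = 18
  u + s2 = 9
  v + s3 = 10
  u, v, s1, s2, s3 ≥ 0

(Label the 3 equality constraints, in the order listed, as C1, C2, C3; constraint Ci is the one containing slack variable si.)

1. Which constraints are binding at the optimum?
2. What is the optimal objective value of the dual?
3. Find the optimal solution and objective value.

1. C1, C2, v ≥ 0
2. -72 (by strong duality, equal to the primal optimum)
3. u = 9, v = 0, z = -72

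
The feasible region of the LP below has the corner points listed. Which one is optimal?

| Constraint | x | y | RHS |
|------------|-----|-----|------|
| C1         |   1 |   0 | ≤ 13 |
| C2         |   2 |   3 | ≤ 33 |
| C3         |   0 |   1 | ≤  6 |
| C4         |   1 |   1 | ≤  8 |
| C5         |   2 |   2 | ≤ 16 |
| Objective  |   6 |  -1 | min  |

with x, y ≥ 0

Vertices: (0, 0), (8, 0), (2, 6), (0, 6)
Evaluating z = 6x - y at each vertex:
  (0, 0): z = 0
  (8, 0): z = 48
  (2, 6): z = 6
  (0, 6): z = -6

The smallest value is z = -6, attained at (0, 6).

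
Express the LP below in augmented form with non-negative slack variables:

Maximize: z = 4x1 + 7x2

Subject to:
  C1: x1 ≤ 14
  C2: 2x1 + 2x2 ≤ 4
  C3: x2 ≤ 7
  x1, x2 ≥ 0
max z = 4x1 + 7x2

s.t.
  x1 + s1 = 14
  2x1 + 2x2 + s2 = 4
  x2 + s3 = 7
  x1, x2, s1, s2, s3 ≥ 0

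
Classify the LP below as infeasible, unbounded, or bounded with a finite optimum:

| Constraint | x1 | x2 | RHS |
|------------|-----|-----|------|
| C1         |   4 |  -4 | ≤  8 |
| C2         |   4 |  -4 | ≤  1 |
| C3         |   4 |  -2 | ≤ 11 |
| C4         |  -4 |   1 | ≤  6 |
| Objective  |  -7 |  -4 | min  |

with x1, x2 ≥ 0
Feasible point: (0, 0) satisfies every constraint, so the LP is feasible.
Direction d = (1, 2): for each constraint row a, a·d ≤ 0 —
  (4)(1) + (-4)(2) = -4 ≤ 0
  (4)(1) + (-4)(2) = -4 ≤ 0
  (4)(1) + (-2)(2) = 0 ≤ 0
  (-4)(1) + (1)(2) = -2 ≤ 0
and d ≥ 0, so (0, 0) + t·d stays feasible for every t ≥ 0. Along this ray z = -7x1 - 4x2 changes by -15 per unit t, so z → −∞.

Unbounded: there is a feasible ray along which z → −∞.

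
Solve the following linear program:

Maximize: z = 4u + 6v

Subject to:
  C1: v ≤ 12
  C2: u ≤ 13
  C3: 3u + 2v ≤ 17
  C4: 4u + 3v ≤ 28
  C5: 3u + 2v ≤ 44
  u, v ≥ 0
Each vertex is the intersection of two constraint boundaries that also satisfies all remaining constraints:
  u = 0 and v = 0 → (0, 0)
  3u + 2v = 17 and v = 0 → (5.667, 0)
  3u + 2v = 17 and u = 0 → (0, 8.5)

Evaluating z = 4u + 6v at each vertex:
  (0, 0): z = 0
  (5.667, 0): z = 22.67
  (0, 8.5): z = 51

The maximum is at (0, 8.5) with z = 51.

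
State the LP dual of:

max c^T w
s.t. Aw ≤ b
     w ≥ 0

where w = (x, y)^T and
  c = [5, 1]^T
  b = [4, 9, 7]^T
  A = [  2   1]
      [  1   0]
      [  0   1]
Minimize: z = 4y1 + 9y2 + 7y3

Subject to:
  C1: -2y1 - y2 ≤ -5
  C2: -y1 - y3 ≤ -1
  y1, y2, y3 ≥ 0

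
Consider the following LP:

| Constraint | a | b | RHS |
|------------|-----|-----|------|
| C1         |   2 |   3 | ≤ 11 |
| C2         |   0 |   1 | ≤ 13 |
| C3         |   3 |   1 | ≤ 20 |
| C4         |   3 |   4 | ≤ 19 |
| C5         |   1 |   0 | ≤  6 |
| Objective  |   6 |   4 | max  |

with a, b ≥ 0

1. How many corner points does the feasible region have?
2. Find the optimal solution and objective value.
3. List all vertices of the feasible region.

1. 3
2. a = 5.5, b = 0, z = 33
3. (0, 0), (5.5, 0), (0, 3.667)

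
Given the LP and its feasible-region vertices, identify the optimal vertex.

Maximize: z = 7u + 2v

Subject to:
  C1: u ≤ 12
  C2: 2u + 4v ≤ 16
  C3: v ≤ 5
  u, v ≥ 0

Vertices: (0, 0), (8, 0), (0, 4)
(8, 0) with z = 56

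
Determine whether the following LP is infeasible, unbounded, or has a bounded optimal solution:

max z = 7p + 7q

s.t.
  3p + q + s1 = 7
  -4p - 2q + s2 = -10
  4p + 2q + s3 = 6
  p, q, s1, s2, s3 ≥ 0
The row 4p + 2q + s3 = 6 with s3 ≥ 0 requires 4p + 2q ≤ 6, while the row -4p - 2q + s2 = -10 with s2 ≥ 0 is equivalent to 4p + 2q ≥ 10. Together they would need 10 ≤ 4p + 2q ≤ 6, which is impossible since 10 > 6. No point satisfies all constraints.

Infeasible: no point satisfies all constraints simultaneously.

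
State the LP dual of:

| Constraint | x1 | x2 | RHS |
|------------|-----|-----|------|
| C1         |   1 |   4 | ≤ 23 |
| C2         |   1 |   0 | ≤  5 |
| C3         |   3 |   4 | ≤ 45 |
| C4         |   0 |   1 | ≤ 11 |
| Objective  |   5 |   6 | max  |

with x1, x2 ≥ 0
Minimize: z = 23y1 + 5y2 + 45y3 + 11y4

Subject to:
  C1: -y1 - y2 - 3y3 ≤ -5
  C2: -4y1 - 4y3 - y4 ≤ -6
  y1, y2, y3, y4 ≥ 0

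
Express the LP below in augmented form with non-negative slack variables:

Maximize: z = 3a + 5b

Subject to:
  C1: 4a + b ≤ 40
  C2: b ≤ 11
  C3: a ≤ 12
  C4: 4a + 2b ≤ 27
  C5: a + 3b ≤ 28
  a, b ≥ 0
max z = 3a + 5b

s.t.
  4a + b + s1 = 40
  b + s2 = 11
  a + s3 = 12
  4a + 2b + s4 = 27
  a + 3b + s5 = 28
  a, b, s1, s2, s3, s4, s5 ≥ 0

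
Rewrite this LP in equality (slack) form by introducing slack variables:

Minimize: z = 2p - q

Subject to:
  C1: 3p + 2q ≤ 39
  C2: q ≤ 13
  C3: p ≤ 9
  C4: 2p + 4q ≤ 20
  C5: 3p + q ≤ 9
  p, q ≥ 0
min z = 2p - q

s.t.
  3p + 2q + s1 = 39
  q + s2 = 13
  p + s3 = 9
  2p + 4q + s4 = 20
  3p + q + s5 = 9
  p, q, s1, s2, s3, s4, s5 ≥ 0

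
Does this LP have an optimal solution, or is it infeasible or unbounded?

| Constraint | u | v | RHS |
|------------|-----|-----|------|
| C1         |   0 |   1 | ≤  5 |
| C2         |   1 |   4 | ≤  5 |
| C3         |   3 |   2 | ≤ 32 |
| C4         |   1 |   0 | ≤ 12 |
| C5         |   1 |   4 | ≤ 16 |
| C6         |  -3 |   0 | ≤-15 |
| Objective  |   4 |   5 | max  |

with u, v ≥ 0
The point (5, 0) satisfies every constraint, so the LP is feasible; the constraints give u ≤ 12 and v ≤ 5, which with u, v ≥ 0 keep the feasible region inside a bounded box. A feasible, bounded LP attains a finite optimum at a vertex.

Evaluating z = 4u + 5v at each vertex:
  (5, 0): z = 20

Bounded optimum: z* = 20 at (5, 0).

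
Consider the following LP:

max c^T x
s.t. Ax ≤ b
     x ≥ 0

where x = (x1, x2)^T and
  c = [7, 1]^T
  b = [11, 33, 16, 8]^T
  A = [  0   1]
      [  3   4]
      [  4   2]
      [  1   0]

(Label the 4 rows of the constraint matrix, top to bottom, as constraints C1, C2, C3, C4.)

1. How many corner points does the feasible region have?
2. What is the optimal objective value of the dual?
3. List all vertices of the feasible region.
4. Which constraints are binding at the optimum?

1. 3
2. 28 (by strong duality, equal to the primal optimum)
3. (0, 0), (4, 0), (0, 8)
4. C3, x2 ≥ 0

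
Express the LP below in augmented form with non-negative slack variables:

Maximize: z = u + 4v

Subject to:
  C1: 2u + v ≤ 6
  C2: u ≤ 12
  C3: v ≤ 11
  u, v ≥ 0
max z = u + 4v

s.t.
  2u + v + s1 = 6
  u + s2 = 12
  v + s3 = 11
  u, v, s1, s2, s3 ≥ 0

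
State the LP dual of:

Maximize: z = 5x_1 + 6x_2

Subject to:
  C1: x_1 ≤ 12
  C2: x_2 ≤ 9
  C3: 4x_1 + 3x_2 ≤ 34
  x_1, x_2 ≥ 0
Minimize: z = 12y1 + 9y2 + 34y3

Subject to:
  C1: -y1 - 4y3 ≤ -5
  C2: -y2 - 3y3 ≤ -6
  y1, y2, y3 ≥ 0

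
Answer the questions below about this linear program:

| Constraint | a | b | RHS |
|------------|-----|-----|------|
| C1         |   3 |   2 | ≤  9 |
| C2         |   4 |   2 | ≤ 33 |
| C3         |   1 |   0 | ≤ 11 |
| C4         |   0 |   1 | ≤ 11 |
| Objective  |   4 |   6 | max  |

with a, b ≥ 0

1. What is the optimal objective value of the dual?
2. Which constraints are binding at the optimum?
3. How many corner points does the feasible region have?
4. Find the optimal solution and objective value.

1. 27 (by strong duality, equal to the primal optimum)
2. C1, a ≥ 0
3. 3
4. a = 0, b = 4.5, z = 27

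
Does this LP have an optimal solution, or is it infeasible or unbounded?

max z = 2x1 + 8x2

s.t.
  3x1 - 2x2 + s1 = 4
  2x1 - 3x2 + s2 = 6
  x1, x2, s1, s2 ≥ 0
Feasible point: (0, 0) satisfies every constraint, so the LP is feasible.
Direction d = (0, 1): for each constraint row a, a·d ≤ 0 —
  (3)(0) + (-2)(1) = -2 ≤ 0
  (2)(0) + (-3)(1) = -3 ≤ 0
and d ≥ 0, so (0, 0) + t·d stays feasible for every t ≥ 0. Along this ray z = 2x1 + 8x2 changes by 8 per unit t, so z → +∞.

Unbounded: there is a feasible ray along which z → +∞.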